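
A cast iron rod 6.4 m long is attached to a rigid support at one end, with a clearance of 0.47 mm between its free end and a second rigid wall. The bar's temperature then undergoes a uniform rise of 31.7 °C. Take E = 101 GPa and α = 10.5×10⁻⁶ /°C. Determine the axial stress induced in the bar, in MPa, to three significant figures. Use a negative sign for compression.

Free thermal expansion αLΔT = 10.5e-6 · 6400 · 31.7 = 2.13 mm.
The walls engage after the gap closes; constrained expansion = 2.13 − 0.47 = 1.66 mm.
The walls impose strain ε = −(1.66)/6400 = -2.5941e-04; σ = Eε = 101000 · -2.5941e-04 = -26.2 MPa.

-26.2 MPa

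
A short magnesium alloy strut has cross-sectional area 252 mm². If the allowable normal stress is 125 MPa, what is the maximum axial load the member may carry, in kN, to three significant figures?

P_max = σ_allow · A = 125 · 252 = 31500 N = 31.5 kN.

31.5 kN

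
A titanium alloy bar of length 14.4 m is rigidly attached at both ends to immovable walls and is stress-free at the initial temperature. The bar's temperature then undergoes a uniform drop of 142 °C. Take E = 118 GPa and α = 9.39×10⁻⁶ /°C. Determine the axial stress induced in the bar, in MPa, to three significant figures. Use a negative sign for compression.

Free thermal expansion αLΔT = 9.39e-6 · 14400 · -142 = -19.2 mm.
The walls impose strain ε = −(-19.2)/14400 = 1.3334e-03; σ = Eε = 118000 · 1.3334e-03 = 157.3 MPa.

157 MPa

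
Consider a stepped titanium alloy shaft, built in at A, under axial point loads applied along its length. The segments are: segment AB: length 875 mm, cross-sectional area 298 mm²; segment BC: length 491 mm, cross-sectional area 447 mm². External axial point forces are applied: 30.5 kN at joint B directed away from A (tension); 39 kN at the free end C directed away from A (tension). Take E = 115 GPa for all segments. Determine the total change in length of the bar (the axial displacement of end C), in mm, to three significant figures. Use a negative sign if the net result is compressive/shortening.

2.15 mm

Internal axial forces (sectioning from the free end, tension +): N_BC = 39 kN, N_AB = 69.5 kN.
δ_AB = 69500·875/(298·115000) = 1.775 mm
δ_BC = 39000·491/(447·115000) = 0.3725 mm
δ = Σδ_i = 2.147 mm.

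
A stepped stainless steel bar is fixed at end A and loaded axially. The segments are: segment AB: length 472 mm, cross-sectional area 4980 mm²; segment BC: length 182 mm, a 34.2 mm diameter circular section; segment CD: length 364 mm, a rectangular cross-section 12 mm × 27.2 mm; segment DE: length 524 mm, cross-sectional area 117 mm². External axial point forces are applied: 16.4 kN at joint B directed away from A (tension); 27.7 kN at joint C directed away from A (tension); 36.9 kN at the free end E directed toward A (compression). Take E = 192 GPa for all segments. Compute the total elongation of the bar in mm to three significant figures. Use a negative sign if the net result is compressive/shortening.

Internal axial forces (sectioning from the free end, tension +): N_DE = -36.9 kN, N_CD = -36.9 kN, N_BC = -9.2 kN, N_AB = 7.2 kN.
A_BC = 918.6 mm².
A_CD = 326.4 mm².
δ_AB = 7200·472/(4980·192000) = 0.003554 mm
δ_BC = -9200·182/(918.6·192000) = -0.009493 mm
δ_CD = -36900·364/(326.4·192000) = -0.2143 mm
δ_DE = -36900·524/(117·192000) = -0.8607 mm
δ = Σδ_i = -1.081 mm.

-1.08 mm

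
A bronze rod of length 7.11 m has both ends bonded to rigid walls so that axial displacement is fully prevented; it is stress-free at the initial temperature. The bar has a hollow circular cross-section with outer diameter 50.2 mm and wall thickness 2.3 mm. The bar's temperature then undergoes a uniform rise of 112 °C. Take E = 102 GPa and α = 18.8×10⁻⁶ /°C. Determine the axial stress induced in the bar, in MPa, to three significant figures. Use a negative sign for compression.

Free thermal expansion αLΔT = 18.8e-6 · 7110 · 112 = 14.97 mm.
The walls impose strain ε = −(14.97)/7110 = -2.1056e-03; σ = Eε = 102000 · -2.1056e-03 = -214.8 MPa.

-215 MPa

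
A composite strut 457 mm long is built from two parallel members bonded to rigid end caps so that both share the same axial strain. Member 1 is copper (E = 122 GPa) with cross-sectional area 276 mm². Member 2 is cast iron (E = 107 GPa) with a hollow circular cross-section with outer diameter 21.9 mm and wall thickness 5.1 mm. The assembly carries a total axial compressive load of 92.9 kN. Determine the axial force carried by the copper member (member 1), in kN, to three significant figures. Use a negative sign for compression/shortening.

-50.1 kN

A_2 = 269.2 mm².
Equal strain + equilibrium ⇒ each member carries load in proportion to AE: A₁E₁ = 33670000 N, A₂E₂ = 28800000 N, ΣAE = 62470000 N.
F₁ = P·A₁E₁/ΣAE = -92900·33670000/62470000 = -50070 N.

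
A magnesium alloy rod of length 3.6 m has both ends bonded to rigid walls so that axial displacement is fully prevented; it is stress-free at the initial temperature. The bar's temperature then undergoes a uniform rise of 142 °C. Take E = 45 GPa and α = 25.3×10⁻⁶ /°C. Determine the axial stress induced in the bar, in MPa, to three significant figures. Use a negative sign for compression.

-162 MPa

Free thermal expansion αLΔT = 25.3e-6 · 3600 · 142 = 12.93 mm.
The walls impose strain ε = −(12.93)/3600 = -3.5926e-03; σ = Eε = 45000 · -3.5926e-03 = -161.7 MPa.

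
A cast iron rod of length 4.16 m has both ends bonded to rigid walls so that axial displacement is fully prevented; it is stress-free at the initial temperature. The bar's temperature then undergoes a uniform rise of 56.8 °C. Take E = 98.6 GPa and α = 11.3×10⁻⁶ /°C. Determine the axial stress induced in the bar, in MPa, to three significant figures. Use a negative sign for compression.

Free thermal expansion αLΔT = 11.3e-6 · 4160 · 56.8 = 2.67 mm.
The walls impose strain ε = −(2.67)/4160 = -6.4184e-04; σ = Eε = 98600 · -6.4184e-04 = -63.29 MPa.

-63.3 MPa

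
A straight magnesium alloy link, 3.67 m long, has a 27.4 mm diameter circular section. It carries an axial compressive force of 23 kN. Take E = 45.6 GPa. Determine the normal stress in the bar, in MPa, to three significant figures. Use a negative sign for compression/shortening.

A = 589.6 mm².
σ = N/A = -23000/589.6 = -39.01 MPa.

-39.0 MPa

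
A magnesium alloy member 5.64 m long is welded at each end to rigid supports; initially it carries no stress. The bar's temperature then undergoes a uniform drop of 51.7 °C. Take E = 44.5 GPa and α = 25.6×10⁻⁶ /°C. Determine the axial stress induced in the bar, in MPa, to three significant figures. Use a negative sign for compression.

58.9 MPa

Free thermal expansion αLΔT = 25.6e-6 · 5640 · -51.7 = -7.465 mm.
The walls impose strain ε = −(-7.465)/5640 = 1.3235e-03; σ = Eε = 44500 · 1.3235e-03 = 58.9 MPa.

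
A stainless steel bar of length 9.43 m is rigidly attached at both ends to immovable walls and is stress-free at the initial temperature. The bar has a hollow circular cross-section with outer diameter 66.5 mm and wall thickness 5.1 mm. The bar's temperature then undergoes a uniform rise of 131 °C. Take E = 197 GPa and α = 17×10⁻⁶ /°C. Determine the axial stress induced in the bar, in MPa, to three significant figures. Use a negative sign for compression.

Free thermal expansion αLΔT = 17e-6 · 9430 · 131 = 21 mm.
The walls impose strain ε = −(21)/9430 = -2.2270e-03; σ = Eε = 197000 · -2.2270e-03 = -438.7 MPa.

-439 MPa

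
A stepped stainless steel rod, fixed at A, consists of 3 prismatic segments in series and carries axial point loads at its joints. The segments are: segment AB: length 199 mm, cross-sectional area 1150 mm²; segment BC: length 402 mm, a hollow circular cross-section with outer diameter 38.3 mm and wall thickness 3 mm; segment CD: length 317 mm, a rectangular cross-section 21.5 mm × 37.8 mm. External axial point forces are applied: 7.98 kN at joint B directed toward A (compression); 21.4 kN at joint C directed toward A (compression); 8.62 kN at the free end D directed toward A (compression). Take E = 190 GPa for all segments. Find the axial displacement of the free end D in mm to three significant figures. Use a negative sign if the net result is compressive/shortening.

Internal axial forces (sectioning from the free end, tension +): N_CD = -8.62 kN, N_BC = -30.02 kN, N_AB = -38 kN.
A_BC = 332.7 mm².
A_CD = 812.7 mm².
δ_AB = -38000·199/(1150·190000) = -0.03461 mm
δ_BC = -30020·402/(332.7·190000) = -0.1909 mm
δ_CD = -8620·317/(812.7·190000) = -0.0177 mm
δ = Σδ_i = -0.2432 mm.

-0.243 mm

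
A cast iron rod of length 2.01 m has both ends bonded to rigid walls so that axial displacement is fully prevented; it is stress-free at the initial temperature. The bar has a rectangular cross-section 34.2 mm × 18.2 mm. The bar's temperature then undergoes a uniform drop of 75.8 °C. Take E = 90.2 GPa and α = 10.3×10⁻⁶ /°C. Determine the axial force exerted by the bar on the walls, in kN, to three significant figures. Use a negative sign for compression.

Free thermal expansion αLΔT = 10.3e-6 · 2010 · -75.8 = -1.569 mm.
The walls impose strain ε = −(-1.569)/2010 = 7.8074e-04; σ = Eε = 90200 · 7.8074e-04 = 70.42 MPa.
Wall reaction R = σ·A = 70.42·622.4 = 43830 N = 43.83 kN.

43.8 kN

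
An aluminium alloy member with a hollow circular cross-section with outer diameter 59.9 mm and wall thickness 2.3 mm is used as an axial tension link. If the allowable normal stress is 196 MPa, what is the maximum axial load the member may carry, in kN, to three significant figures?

81.6 kN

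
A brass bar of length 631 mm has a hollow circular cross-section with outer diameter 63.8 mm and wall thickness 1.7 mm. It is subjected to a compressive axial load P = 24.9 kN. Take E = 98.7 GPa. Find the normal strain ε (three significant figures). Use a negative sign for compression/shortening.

-7.61e-04

A = 331.7 mm².
σ = N/A = -75.08 MPa; ε = σ/E = -75.08/98700 = -7.607e-04.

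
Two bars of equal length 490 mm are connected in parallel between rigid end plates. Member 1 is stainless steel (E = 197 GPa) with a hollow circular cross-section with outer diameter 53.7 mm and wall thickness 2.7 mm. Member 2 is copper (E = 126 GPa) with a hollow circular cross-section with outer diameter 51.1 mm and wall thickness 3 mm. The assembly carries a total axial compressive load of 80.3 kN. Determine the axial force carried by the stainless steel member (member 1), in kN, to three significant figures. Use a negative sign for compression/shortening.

-48.1 kN

A_1 = 432.6 mm².
A_2 = 453.3 mm².
Equal strain + equilibrium ⇒ each member carries load in proportion to AE: A₁E₁ = 85220000 N, A₂E₂ = 57120000 N, ΣAE = 142300000 N.
F₁ = P·A₁E₁/ΣAE = -80300·85220000/142300000 = -48080 N.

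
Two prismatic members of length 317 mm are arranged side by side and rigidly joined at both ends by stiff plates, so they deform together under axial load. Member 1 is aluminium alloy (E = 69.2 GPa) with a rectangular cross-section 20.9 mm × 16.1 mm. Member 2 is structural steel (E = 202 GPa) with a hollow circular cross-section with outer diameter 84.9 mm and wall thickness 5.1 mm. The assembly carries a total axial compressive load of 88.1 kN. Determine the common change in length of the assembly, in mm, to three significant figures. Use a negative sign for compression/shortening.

-0.0992 mm

A_1 = 336.5 mm².
A_2 = 1279 mm².
Equal strain + equilibrium ⇒ each member carries load in proportion to AE: A₁E₁ = 23290000 N, A₂E₂ = 258300000 N, ΣAE = 281600000 N.
δ = PL/ΣAE = -88100·317/281600000 = -0.09919 mm.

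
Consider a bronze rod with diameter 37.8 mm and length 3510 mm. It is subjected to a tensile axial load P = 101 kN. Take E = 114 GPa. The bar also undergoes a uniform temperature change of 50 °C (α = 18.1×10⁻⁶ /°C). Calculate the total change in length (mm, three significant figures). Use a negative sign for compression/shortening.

A = 1122 mm².
δ_mech = NL/(AE) = 101000·3510/(1122·114000) = 2.771 mm.
δ_thermal = αLΔT = 18.1e-6·3510·50 = 3.177 mm.
δ = δ_mech + δ_thermal = 5.948 mm.

5.95 mm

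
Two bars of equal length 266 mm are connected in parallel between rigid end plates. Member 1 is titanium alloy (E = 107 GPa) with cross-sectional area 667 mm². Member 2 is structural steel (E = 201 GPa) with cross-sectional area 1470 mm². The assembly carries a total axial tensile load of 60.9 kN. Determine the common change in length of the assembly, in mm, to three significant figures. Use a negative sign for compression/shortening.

Equal strain + equilibrium ⇒ each member carries load in proportion to AE: A₁E₁ = 71370000 N, A₂E₂ = 295500000 N, ΣAE = 366800000 N.
δ = PL/ΣAE = 60900·266/366800000 = 0.04416 mm.

0.0442 mm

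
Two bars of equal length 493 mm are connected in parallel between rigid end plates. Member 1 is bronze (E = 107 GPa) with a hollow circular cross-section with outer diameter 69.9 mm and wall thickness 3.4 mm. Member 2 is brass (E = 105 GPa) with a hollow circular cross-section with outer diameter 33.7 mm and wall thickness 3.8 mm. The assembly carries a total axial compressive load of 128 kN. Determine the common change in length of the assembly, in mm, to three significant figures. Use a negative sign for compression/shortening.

A_1 = 710.3 mm².
A_2 = 356.9 mm².
Equal strain + equilibrium ⇒ each member carries load in proportion to AE: A₁E₁ = 76000000 N, A₂E₂ = 37480000 N, ΣAE = 113500000 N.
δ = PL/ΣAE = -128000·493/113500000 = -0.5561 mm.

-0.556 mm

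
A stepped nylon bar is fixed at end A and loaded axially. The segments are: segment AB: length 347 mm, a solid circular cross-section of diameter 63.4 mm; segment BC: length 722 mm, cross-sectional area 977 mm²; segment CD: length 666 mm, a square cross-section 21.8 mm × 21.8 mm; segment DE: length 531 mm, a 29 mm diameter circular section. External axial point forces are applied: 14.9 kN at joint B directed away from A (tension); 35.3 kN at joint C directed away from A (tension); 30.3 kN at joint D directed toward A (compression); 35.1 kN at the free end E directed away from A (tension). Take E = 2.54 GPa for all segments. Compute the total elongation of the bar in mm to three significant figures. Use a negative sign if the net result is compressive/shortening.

27.8 mm

Internal axial forces (sectioning from the free end, tension +): N_DE = 35.1 kN, N_CD = 4.8 kN, N_BC = 40.1 kN, N_AB = 55 kN.
A_AB = 3157 mm².
A_CD = 475.2 mm².
A_DE = 660.5 mm².
δ_AB = 55000·347/(3157·2540) = 2.38 mm
δ_BC = 40100·722/(977·2540) = 11.67 mm
δ_CD = 4800·666/(475.2·2540) = 2.648 mm
δ_DE = 35100·531/(660.5·2540) = 11.11 mm
δ = Σδ_i = 27.8 mm.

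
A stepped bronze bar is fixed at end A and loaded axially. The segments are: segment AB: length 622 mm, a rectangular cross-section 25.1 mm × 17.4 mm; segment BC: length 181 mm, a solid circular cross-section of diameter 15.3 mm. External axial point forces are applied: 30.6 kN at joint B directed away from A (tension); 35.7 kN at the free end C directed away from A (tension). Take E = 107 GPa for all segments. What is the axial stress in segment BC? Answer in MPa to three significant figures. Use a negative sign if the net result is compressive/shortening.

Internal axial forces (sectioning from the free end, tension +): N_BC = 35.7 kN, N_AB = 66.3 kN.
A_BC = 183.9 mm².
σ_BC = N_BC/A_BC = 35700/183.9 = 194.2 MPa.

194 MPa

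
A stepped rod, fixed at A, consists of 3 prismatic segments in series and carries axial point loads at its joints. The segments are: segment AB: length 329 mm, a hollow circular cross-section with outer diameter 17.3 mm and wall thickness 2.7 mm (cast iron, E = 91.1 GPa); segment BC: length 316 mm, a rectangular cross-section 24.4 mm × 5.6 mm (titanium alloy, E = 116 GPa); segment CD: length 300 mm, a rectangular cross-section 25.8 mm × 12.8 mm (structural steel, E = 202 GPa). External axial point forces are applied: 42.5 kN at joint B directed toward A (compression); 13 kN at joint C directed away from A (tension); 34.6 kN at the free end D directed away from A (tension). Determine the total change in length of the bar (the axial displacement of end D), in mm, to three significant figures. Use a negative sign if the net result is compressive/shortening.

1.25 mm

Internal axial forces (sectioning from the free end, tension +): N_CD = 34.6 kN, N_BC = 47.6 kN, N_AB = 5.1 kN.
A_AB = 123.8 mm².
A_BC = 136.6 mm².
A_CD = 330.2 mm².
δ_AB = 5100·329/(123.8·91100) = 0.1487 mm
δ_BC = 47600·316/(136.6·116000) = 0.949 mm
δ_CD = 34600·300/(330.2·202000) = 0.1556 mm
δ = Σδ_i = 1.253 mm.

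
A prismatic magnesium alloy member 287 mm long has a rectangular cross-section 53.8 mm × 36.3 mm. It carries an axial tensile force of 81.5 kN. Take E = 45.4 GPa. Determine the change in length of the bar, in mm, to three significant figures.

0.264 mm

A = 1953 mm².
δ_mech = NL/(AE) = 81500·287/(1953·45400) = 0.2638 mm.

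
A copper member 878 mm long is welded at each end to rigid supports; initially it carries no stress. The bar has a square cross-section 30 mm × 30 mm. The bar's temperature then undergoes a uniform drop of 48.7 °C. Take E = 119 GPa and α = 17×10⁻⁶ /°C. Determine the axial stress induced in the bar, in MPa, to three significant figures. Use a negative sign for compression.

Free thermal expansion αLΔT = 17e-6 · 878 · -48.7 = -0.7269 mm.
The walls impose strain ε = −(-0.7269)/878 = 8.2790e-04; σ = Eε = 119000 · 8.2790e-04 = 98.52 MPa.

98.5 MPa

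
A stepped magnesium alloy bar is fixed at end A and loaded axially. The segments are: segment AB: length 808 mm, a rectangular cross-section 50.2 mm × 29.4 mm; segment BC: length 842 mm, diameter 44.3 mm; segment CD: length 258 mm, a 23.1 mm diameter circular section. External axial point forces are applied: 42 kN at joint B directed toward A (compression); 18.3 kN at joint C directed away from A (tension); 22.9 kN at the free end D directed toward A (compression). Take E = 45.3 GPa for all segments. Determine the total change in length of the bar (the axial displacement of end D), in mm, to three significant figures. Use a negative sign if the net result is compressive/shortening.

-0.930 mm

Internal axial forces (sectioning from the free end, tension +): N_CD = -22.9 kN, N_BC = -4.6 kN, N_AB = -46.6 kN.
A_AB = 1476 mm².
A_BC = 1541 mm².
A_CD = 419.1 mm².
δ_AB = -46600·808/(1476·45300) = -0.5632 mm
δ_BC = -4600·842/(1541·45300) = -0.05547 mm
δ_CD = -22900·258/(419.1·45300) = -0.3112 mm
δ = Σδ_i = -0.9299 mm.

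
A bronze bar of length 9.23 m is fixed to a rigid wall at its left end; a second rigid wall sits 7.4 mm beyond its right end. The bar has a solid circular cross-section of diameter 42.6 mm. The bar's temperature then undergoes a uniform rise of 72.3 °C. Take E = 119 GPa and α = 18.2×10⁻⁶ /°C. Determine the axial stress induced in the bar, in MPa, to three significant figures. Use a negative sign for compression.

Free thermal expansion αLΔT = 18.2e-6 · 9230 · 72.3 = 12.15 mm.
The walls engage after the gap closes; constrained expansion = 12.15 − 7.4 = 4.745 mm.
The walls impose strain ε = −(4.745)/9230 = -5.1413e-04; σ = Eε = 119000 · -5.1413e-04 = -61.18 MPa.

-61.2 MPa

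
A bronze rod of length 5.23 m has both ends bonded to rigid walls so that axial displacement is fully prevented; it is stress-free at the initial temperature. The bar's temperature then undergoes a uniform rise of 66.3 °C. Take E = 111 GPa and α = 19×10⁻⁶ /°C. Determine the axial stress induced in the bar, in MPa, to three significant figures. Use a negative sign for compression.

Free thermal expansion αLΔT = 19e-6 · 5230 · 66.3 = 6.588 mm.
The walls impose strain ε = −(6.588)/5230 = -1.2597e-03; σ = Eε = 111000 · -1.2597e-03 = -139.8 MPa.

-140 MPa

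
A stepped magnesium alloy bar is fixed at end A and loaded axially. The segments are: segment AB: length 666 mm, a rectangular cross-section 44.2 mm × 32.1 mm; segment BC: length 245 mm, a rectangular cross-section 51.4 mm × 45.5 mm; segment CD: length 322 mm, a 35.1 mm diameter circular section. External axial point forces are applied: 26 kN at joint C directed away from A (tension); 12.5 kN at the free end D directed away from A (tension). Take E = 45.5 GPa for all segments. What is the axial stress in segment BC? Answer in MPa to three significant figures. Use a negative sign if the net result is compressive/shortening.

16.5 MPa

Internal axial forces (sectioning from the free end, tension +): N_CD = 12.5 kN, N_BC = 38.5 kN, N_AB = 38.5 kN.
A_BC = 2339 mm².
σ_BC = N_BC/A_BC = 38500/2339 = 16.46 MPa.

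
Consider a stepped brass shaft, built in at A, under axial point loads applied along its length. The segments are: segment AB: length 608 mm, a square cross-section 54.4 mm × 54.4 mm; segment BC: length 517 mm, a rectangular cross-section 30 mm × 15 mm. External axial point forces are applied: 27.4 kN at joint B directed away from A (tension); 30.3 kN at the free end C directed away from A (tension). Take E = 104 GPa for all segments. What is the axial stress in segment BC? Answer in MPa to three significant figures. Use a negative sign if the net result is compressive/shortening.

67.3 MPa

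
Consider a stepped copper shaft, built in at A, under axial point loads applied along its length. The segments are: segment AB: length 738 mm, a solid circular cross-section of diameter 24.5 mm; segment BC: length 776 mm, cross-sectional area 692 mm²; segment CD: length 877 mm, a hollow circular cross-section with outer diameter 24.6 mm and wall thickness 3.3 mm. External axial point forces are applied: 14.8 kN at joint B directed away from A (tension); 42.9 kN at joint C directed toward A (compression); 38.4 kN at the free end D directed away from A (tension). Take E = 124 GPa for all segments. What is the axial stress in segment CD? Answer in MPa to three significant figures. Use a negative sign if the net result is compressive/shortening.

Internal axial forces (sectioning from the free end, tension +): N_CD = 38.4 kN, N_BC = -4.5 kN, N_AB = 10.3 kN.
A_CD = 220.8 mm².
σ_CD = N_CD/A_CD = 38400/220.8 = 173.9 MPa.

174 MPa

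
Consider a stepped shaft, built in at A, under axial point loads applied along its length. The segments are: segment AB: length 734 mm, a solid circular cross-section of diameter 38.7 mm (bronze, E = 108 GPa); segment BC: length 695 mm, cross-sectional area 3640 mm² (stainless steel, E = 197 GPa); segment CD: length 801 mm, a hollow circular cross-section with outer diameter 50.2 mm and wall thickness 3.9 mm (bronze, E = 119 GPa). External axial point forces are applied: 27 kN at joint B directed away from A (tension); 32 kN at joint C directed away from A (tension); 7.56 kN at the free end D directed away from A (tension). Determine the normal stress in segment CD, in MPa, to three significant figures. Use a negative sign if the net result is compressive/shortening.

13.3 MPa

Internal axial forces (sectioning from the free end, tension +): N_CD = 7.56 kN, N_BC = 39.56 kN, N_AB = 66.56 kN.
A_CD = 567.3 mm².
σ_CD = N_CD/A_CD = 7560/567.3 = 13.33 MPa.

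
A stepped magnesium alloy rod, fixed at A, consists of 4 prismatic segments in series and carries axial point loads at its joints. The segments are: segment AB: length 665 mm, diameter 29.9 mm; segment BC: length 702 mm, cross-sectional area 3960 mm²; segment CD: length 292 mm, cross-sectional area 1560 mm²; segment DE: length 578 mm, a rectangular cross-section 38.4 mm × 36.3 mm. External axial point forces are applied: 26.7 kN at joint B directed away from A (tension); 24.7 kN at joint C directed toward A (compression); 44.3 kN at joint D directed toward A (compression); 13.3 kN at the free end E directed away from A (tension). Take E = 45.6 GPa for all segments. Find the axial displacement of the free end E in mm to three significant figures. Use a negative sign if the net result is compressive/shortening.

Internal axial forces (sectioning from the free end, tension +): N_DE = 13.3 kN, N_CD = -31 kN, N_BC = -55.7 kN, N_AB = -29 kN.
A_AB = 702.2 mm².
A_DE = 1394 mm².
δ_AB = -29000·665/(702.2·45600) = -0.6023 mm
δ_BC = -55700·702/(3960·45600) = -0.2165 mm
δ_CD = -31000·292/(1560·45600) = -0.1272 mm
δ_DE = 13300·578/(1394·45600) = 0.1209 mm
δ = Σδ_i = -0.8252 mm.

-0.825 mm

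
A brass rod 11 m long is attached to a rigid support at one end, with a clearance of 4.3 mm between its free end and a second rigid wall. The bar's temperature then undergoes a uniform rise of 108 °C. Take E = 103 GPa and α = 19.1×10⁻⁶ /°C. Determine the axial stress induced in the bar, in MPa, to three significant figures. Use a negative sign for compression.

-172 MPa

Free thermal expansion αLΔT = 19.1e-6 · 11000 · 108 = 22.69 mm.
The walls engage after the gap closes; constrained expansion = 22.69 − 4.3 = 18.39 mm.
The walls impose strain ε = −(18.39)/11000 = -1.6719e-03; σ = Eε = 103000 · -1.6719e-03 = -172.2 MPa.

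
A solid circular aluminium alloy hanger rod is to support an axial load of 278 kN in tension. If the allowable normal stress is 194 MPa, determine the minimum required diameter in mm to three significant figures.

Required area A ≥ P/σ_allow = 278000/194 = 1433 mm².
For a solid circular section, d ≥ √(4A/π) = 42.71 mm.

42.7 mm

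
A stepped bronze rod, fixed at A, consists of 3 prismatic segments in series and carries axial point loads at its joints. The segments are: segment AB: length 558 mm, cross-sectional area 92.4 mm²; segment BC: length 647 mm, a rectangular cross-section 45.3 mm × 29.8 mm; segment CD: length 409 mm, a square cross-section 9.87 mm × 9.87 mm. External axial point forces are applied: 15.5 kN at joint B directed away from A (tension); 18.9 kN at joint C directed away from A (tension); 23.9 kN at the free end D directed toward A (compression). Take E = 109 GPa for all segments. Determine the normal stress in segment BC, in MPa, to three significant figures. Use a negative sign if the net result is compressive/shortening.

Internal axial forces (sectioning from the free end, tension +): N_CD = -23.9 kN, N_BC = -5 kN, N_AB = 10.5 kN.
A_BC = 1350 mm².
σ_BC = N_BC/A_BC = -5000/1350 = -3.704 MPa.

-3.70 MPa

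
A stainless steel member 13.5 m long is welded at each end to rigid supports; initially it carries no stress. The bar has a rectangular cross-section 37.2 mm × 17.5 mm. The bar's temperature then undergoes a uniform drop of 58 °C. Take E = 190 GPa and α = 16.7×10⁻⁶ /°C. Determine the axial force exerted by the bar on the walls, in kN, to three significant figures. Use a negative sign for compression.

120 kN

Free thermal expansion αLΔT = 16.7e-6 · 13500 · -58 = -13.08 mm.
The walls impose strain ε = −(-13.08)/13500 = 9.6860e-04; σ = Eε = 190000 · 9.6860e-04 = 184 MPa.
Wall reaction R = σ·A = 184·651 = 119800 N = 119.8 kN.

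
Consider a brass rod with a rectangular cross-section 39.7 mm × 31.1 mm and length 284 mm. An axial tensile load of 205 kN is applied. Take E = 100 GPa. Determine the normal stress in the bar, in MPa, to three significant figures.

166 MPa

A = 1235 mm².
σ = N/A = 205000/1235 = 166 MPa.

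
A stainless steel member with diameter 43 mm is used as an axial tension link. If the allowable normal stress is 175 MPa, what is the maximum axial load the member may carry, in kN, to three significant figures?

A = 1452 mm².
P_max = σ_allow · A = 175 · 1452 = 254100 N = 254.1 kN.

254 kN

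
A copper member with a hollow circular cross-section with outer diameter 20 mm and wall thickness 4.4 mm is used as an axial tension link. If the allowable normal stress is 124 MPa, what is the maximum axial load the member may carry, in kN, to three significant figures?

26.7 kN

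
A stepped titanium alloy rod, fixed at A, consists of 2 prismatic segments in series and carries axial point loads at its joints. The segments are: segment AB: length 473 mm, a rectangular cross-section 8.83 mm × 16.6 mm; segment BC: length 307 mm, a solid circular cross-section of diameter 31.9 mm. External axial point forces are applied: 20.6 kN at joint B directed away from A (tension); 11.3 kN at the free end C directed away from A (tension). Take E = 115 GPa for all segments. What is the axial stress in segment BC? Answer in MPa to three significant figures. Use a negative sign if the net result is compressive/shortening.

Internal axial forces (sectioning from the free end, tension +): N_BC = 11.3 kN, N_AB = 31.9 kN.
A_BC = 799.2 mm².
σ_BC = N_BC/A_BC = 11300/799.2 = 14.14 MPa.

14.1 MPa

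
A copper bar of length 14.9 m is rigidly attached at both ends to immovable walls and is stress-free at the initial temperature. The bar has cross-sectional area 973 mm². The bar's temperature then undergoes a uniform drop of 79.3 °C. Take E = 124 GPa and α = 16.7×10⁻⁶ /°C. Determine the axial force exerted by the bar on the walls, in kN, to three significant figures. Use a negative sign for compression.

Free thermal expansion αLΔT = 16.7e-6 · 14900 · -79.3 = -19.73 mm.
The walls impose strain ε = −(-19.73)/14900 = 1.3243e-03; σ = Eε = 124000 · 1.3243e-03 = 164.2 MPa.
Wall reaction R = σ·A = 164.2·973 = 159800 N = 159.8 kN.

160 kN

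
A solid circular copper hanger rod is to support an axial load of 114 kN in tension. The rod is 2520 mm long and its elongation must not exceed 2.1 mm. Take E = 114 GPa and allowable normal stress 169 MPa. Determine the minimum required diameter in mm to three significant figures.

39.1 mm

Required area A ≥ P/σ_allow = 114000/169 = 674.6 mm².
For a solid circular section, d ≥ √(4A/π) = 29.31 mm.
Elongation limit: A ≥ PL/(Eδ_allow) = 114000·2520/(114000·2.1) = 1200 mm² ⇒ d ≥ 39.09 mm.
The elongation limit governs.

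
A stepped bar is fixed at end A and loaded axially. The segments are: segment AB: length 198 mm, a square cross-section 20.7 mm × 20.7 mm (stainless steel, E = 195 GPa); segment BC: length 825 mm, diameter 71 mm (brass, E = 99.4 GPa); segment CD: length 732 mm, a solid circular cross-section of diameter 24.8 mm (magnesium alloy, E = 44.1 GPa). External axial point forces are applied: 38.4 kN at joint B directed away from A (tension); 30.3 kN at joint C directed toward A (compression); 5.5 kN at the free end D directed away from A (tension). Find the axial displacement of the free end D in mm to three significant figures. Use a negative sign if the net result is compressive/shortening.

Internal axial forces (sectioning from the free end, tension +): N_CD = 5.5 kN, N_BC = -24.8 kN, N_AB = 13.6 kN.
A_AB = 428.5 mm².
A_BC = 3959 mm².
A_CD = 483.1 mm².
δ_AB = 13600·198/(428.5·195000) = 0.03223 mm
δ_BC = -24800·825/(3959·99400) = -0.05199 mm
δ_CD = 5500·732/(483.1·44100) = 0.189 mm
δ = Σδ_i = 0.1692 mm.

0.169 mm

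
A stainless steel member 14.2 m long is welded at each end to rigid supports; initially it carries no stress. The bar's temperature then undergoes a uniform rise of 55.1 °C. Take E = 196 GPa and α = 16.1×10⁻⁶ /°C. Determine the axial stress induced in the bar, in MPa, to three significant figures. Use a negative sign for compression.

Free thermal expansion αLΔT = 16.1e-6 · 14200 · 55.1 = 12.6 mm.
The walls impose strain ε = −(12.6)/14200 = -8.8711e-04; σ = Eε = 196000 · -8.8711e-04 = -173.9 MPa.

-174 MPa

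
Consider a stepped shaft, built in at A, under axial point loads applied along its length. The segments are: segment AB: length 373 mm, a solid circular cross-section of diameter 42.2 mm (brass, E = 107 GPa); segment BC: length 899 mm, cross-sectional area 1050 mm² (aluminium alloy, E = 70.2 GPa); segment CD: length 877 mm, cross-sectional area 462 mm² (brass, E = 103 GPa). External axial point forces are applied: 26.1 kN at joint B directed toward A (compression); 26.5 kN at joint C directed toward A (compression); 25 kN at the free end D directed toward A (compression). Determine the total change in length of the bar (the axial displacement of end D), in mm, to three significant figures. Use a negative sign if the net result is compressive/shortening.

Internal axial forces (sectioning from the free end, tension +): N_CD = -25 kN, N_BC = -51.5 kN, N_AB = -77.6 kN.
A_AB = 1399 mm².
δ_AB = -77600·373/(1399·107000) = -0.1934 mm
δ_BC = -51500·899/(1050·70200) = -0.6281 mm
δ_CD = -25000·877/(462·103000) = -0.4607 mm
δ = Σδ_i = -1.282 mm.

-1.28 mm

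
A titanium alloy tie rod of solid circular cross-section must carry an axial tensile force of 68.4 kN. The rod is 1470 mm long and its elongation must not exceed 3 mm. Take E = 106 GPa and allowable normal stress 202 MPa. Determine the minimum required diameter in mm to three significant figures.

Required area A ≥ P/σ_allow = 68400/202 = 338.6 mm².
For a solid circular section, d ≥ √(4A/π) = 20.76 mm.
Elongation limit: A ≥ PL/(Eδ_allow) = 68400·1470/(106000·3) = 316.2 mm² ⇒ d ≥ 20.06 mm.
The stress limit governs.

20.8 mm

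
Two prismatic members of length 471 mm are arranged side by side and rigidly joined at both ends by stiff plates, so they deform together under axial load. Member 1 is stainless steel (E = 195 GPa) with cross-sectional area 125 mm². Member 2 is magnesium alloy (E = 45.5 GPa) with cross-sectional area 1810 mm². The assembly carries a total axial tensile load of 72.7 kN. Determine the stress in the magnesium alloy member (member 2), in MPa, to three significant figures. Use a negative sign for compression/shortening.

31.0 MPa

Equal strain + equilibrium ⇒ each member carries load in proportion to AE: A₁E₁ = 24380000 N, A₂E₂ = 82360000 N, ΣAE = 106700000 N.
σ₂ = P·E₂/ΣAE = 72700·45500/106700000 = 30.99 MPa.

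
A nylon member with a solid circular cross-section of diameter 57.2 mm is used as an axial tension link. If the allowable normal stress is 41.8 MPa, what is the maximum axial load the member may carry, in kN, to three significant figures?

107 kN

A = 2570 mm².
P_max = σ_allow · A = 41.8 · 2570 = 107400 N = 107.4 kN.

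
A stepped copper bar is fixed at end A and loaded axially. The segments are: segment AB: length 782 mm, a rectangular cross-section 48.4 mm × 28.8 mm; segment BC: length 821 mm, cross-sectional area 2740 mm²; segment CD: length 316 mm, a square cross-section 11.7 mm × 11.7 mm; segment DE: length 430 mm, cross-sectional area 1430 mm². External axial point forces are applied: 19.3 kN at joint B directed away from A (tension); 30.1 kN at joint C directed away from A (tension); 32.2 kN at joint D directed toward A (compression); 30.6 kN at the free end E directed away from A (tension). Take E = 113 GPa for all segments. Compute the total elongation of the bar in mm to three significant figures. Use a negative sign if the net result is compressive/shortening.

0.362 mm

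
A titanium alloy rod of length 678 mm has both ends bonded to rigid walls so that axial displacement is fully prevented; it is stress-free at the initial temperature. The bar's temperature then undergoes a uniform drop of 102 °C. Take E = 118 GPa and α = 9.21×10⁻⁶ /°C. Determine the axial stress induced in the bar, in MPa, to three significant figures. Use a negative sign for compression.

Free thermal expansion αLΔT = 9.21e-6 · 678 · -102 = -0.6369 mm.
The walls impose strain ε = −(-0.6369)/678 = 9.3942e-04; σ = Eε = 118000 · 9.3942e-04 = 110.9 MPa.

111 MPa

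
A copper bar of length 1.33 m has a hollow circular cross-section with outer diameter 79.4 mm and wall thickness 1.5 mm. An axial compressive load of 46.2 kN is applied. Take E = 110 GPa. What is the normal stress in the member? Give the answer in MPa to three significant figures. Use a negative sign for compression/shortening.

A = 367.1 mm².
σ = N/A = -46200/367.1 = -125.9 MPa.

-126 MPa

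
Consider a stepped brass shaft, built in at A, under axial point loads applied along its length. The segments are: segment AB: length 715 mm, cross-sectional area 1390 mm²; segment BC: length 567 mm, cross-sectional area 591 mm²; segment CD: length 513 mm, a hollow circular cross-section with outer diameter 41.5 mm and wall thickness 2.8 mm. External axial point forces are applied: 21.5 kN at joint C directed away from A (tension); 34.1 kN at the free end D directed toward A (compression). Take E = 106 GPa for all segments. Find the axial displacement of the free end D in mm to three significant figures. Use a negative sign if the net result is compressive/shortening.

-0.660 mm

Internal axial forces (sectioning from the free end, tension +): N_CD = -34.1 kN, N_BC = -12.6 kN, N_AB = -12.6 kN.
A_CD = 340.4 mm².
δ_AB = -12600·715/(1390·106000) = -0.06114 mm
δ_BC = -12600·567/(591·106000) = -0.114 mm
δ_CD = -34100·513/(340.4·106000) = -0.4848 mm
δ = Σδ_i = -0.66 mm.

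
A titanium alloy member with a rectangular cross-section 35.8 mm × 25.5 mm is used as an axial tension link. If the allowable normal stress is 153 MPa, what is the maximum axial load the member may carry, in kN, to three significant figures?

A = 912.9 mm².
P_max = σ_allow · A = 153 · 912.9 = 139700 N = 139.7 kN.

140 kN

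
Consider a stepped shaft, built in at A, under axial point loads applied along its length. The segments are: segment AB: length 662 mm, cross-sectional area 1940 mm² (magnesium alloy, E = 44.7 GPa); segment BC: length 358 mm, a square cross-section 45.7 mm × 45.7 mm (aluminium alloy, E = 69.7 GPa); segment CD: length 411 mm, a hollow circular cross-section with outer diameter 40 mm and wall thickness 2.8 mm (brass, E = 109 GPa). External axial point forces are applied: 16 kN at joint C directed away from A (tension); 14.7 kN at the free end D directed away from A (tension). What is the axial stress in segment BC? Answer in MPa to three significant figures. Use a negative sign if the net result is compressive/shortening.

14.7 MPa

Internal axial forces (sectioning from the free end, tension +): N_CD = 14.7 kN, N_BC = 30.7 kN, N_AB = 30.7 kN.
A_BC = 2088 mm².
σ_BC = N_BC/A_BC = 30700/2088 = 14.7 MPa.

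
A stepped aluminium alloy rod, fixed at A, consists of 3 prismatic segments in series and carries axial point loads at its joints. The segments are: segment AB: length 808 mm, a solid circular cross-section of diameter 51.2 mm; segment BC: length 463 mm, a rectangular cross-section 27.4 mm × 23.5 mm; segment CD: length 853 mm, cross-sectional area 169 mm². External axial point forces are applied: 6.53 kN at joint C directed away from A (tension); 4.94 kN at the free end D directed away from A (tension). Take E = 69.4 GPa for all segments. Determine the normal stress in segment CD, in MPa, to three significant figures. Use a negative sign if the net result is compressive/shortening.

29.2 MPa

Internal axial forces (sectioning from the free end, tension +): N_CD = 4.94 kN, N_BC = 11.47 kN, N_AB = 11.47 kN.
σ_CD = N_CD/A_CD = 4940/169 = 29.23 MPa.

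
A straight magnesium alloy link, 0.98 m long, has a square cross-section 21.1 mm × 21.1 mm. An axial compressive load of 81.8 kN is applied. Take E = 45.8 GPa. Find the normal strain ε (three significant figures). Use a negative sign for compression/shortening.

A = 445.2 mm².
σ = N/A = -183.7 MPa; ε = σ/E = -183.7/45800 = -4.012e-03.

-0.00401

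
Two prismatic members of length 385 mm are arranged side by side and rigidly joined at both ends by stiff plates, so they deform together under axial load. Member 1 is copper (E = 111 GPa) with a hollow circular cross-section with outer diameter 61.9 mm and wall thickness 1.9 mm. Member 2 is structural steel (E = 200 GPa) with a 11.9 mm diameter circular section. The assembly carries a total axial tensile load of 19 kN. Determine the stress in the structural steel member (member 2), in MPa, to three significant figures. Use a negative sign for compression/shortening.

61.3 MPa

A_1 = 358.1 mm².
A_2 = 111.2 mm².
Equal strain + equilibrium ⇒ each member carries load in proportion to AE: A₁E₁ = 39750000 N, A₂E₂ = 22240000 N, ΣAE = 62000000 N.
σ₂ = P·E₂/ΣAE = 19000·200000/62000000 = 61.29 MPa.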